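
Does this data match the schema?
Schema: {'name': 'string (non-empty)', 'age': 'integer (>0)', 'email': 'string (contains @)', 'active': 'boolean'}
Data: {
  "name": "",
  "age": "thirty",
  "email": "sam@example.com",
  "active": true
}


Validating each field against schema:
  name: FAIL ("" is an empty string)
  age: FAIL ("thirty" is not an integer)
  email: OK (string with @)
  active: OK (boolean)

Result: INVALID (2 errors: name, age)

INVALID (2 errors: name, age)


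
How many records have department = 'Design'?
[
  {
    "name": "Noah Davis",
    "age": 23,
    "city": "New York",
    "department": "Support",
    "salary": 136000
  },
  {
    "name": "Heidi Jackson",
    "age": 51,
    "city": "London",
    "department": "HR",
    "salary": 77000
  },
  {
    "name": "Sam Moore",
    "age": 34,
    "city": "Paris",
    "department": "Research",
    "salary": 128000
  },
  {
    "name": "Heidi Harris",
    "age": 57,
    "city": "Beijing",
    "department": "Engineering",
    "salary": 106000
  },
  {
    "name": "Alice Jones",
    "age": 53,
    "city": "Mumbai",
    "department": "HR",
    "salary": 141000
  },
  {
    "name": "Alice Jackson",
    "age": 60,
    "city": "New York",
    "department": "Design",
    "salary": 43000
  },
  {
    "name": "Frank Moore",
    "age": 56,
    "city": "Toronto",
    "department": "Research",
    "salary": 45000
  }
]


Data: 7 records
Condition: department = 'Design'

Checking each record:
  Noah Davis: Support
  Heidi Jackson: HR
  Sam Moore: Research
  Heidi Harris: Engineering
  Alice Jones: HR
  Alice Jackson: Design MATCH
  Frank Moore: Research

Count: 1

1


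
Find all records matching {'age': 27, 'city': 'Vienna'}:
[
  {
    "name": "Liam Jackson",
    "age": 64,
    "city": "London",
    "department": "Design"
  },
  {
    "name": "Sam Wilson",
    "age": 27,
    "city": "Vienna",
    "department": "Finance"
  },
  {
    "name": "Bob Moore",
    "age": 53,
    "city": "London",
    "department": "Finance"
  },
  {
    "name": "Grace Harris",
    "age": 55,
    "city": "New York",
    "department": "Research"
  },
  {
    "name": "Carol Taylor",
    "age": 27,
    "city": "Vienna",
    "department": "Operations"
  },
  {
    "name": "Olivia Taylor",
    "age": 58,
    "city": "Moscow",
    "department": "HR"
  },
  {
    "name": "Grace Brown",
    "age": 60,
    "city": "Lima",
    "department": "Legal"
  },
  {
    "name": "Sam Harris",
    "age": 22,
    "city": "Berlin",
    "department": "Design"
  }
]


Search criteria: {'age': 27, 'city': 'Vienna'}

Checking 8 records:
  Liam Jackson: {age: 64, city: London}
  Sam Wilson: {age: 27, city: Vienna} <-- MATCH
  Bob Moore: {age: 53, city: London}
  Grace Harris: {age: 55, city: New York}
  Carol Taylor: {age: 27, city: Vienna} <-- MATCH
  Olivia Taylor: {age: 58, city: Moscow}
  Grace Brown: {age: 60, city: Lima}
  Sam Harris: {age: 22, city: Berlin}

Matches: ["Sam Wilson", "Carol Taylor"]

["Sam Wilson", "Carol Taylor"]


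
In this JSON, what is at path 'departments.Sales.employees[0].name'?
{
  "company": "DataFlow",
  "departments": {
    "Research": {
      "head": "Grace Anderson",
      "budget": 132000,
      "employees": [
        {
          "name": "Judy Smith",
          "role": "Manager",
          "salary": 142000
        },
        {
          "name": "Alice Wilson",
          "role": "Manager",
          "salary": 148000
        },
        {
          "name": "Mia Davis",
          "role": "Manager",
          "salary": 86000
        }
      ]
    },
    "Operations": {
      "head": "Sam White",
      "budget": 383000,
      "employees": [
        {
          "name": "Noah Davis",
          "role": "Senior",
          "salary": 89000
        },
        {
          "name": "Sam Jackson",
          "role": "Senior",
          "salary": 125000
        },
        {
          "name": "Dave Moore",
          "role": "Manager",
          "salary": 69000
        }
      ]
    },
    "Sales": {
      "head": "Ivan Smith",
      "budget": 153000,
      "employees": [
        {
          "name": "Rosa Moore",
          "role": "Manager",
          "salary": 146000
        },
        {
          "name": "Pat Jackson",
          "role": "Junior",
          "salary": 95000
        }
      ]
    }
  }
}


Path: departments.Sales.employees[0].name

Navigate:
  -> departments
  -> Sales
  -> employees[0].name = 'Rosa Moore'

Rosa Moore


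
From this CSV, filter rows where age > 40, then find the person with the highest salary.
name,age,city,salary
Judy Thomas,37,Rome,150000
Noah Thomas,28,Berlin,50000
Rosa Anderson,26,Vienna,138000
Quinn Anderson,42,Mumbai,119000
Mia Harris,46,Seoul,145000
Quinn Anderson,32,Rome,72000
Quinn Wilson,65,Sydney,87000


Filter: age > 40
Sort by: salary (descending)

Filtered records (3):
  Mia Harris, age 46, salary $145000
  Quinn Anderson, age 42, salary $119000
  Quinn Wilson, age 65, salary $87000

Highest salary: Mia Harris ($145000)

Mia Harris


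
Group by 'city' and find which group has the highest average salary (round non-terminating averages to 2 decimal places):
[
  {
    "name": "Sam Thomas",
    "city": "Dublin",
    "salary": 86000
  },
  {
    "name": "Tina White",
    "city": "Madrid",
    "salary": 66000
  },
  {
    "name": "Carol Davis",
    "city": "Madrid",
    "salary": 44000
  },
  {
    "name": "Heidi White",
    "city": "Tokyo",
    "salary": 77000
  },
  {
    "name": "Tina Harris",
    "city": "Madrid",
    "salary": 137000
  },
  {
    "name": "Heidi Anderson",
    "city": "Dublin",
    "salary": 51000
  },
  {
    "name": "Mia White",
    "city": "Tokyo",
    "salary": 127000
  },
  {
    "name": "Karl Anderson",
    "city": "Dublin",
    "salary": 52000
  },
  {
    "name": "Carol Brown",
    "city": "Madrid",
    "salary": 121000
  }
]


Group by: city

Groups:
  Dublin: 3 people, avg salary = 189000/3 = $63000
  Madrid: 4 people, avg salary = 368000/4 = $92000
  Tokyo: 2 people, avg salary = 204000/2 = $102000

Highest average salary: Tokyo ($102000)

Tokyo ($102000)


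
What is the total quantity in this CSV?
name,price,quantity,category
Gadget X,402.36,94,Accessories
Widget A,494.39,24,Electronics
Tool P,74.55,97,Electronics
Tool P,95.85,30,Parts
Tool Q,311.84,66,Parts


Computing total quantity:
Values: [94, 24, 97, 30, 66]
Sum = 311

311


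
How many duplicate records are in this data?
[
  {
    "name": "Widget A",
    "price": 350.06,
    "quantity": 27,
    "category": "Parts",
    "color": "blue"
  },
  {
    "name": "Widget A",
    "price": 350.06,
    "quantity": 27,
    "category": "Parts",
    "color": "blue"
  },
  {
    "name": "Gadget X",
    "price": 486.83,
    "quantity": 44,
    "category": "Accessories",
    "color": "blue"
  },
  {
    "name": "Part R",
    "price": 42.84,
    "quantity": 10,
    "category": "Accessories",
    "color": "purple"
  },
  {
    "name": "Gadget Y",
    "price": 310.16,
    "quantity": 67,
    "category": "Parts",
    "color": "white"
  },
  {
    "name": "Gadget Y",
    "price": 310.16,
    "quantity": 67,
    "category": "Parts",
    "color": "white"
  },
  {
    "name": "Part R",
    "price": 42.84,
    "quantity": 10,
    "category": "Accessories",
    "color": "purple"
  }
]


Checking 7 records for duplicates:

  Row 1: Widget A ($350.06, qty 27)
  Row 2: Widget A ($350.06, qty 27) <-- DUPLICATE
  Row 3: Gadget X ($486.83, qty 44)
  Row 4: Part R ($42.84, qty 10)
  Row 5: Gadget Y ($310.16, qty 67)
  Row 6: Gadget Y ($310.16, qty 67) <-- DUPLICATE
  Row 7: Part R ($42.84, qty 10) <-- DUPLICATE

Duplicates found: 3
Unique records: 4

3 duplicates, 4 unique


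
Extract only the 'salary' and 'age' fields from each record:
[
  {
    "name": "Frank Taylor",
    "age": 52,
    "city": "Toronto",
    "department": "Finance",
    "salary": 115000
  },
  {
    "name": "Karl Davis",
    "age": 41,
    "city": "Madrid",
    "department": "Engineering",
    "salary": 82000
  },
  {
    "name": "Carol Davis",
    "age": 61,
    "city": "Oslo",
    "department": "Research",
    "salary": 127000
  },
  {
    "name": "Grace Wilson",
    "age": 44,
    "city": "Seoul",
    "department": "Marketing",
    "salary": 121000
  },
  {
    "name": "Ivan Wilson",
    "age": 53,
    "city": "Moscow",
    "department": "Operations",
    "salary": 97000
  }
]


Original: 5 records with fields: name, age, city, department, salary
Keep: ['salary', 'age']
Drop: ['name', 'city', 'department']
Result: 5 records, 2 fields each

[
  {
    "salary": 115000,
    "age": 52
  },
  {
    "salary": 82000,
    "age": 41
  },
  {
    "salary": 127000,
    "age": 61
  },
  {
    "salary": 121000,
    "age": 44
  },
  {
    "salary": 97000,
    "age": 53
  }
]


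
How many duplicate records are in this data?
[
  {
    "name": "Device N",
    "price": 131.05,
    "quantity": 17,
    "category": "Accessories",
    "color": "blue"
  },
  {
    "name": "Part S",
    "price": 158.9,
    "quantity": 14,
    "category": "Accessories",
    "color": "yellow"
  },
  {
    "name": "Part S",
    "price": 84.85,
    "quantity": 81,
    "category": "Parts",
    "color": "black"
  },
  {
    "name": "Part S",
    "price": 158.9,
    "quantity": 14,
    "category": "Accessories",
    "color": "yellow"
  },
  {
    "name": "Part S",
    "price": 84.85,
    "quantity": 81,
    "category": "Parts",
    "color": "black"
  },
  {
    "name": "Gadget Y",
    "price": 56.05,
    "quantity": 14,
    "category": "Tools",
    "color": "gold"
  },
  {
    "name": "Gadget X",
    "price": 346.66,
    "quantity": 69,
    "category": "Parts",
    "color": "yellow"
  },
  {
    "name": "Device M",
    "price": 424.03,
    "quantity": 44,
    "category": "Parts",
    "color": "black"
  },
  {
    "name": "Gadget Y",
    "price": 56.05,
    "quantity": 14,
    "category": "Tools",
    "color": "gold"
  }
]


Checking 9 records for duplicates:

  Row 1: Device N ($131.05, qty 17)
  Row 2: Part S ($158.9, qty 14)
  Row 3: Part S ($84.85, qty 81)
  Row 4: Part S ($158.9, qty 14) <-- DUPLICATE
  Row 5: Part S ($84.85, qty 81) <-- DUPLICATE
  Row 6: Gadget Y ($56.05, qty 14)
  Row 7: Gadget X ($346.66, qty 69)
  Row 8: Device M ($424.03, qty 44)
  Row 9: Gadget Y ($56.05, qty 14) <-- DUPLICATE

Duplicates found: 3
Unique records: 6

3 duplicates, 6 unique


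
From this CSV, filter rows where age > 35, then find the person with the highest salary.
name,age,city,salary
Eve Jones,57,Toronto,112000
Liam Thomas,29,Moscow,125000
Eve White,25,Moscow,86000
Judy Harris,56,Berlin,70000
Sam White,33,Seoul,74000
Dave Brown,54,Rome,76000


Filter: age > 35
Sort by: salary (descending)

Filtered records (3):
  Eve Jones, age 57, salary $112000
  Dave Brown, age 54, salary $76000
  Judy Harris, age 56, salary $70000

Highest salary: Eve Jones ($112000)

Eve Jones


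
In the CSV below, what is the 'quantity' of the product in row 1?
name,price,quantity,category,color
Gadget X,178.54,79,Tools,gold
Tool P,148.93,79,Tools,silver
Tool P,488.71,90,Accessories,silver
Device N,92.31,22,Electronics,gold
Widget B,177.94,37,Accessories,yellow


Query: Row 1 ('Gadget X'), column 'quantity'
Value: 79

79


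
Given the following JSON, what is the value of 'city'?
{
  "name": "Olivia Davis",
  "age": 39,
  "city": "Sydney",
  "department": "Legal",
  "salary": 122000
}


Looking up field 'city'
Value: Sydney

Sydney


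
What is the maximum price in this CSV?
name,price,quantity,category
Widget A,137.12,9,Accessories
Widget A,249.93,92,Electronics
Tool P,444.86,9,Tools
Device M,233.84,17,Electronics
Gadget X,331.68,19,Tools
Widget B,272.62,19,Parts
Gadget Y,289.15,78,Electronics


Computing maximum price:
Values: [137.12, 249.93, 444.86, 233.84, 331.68, 272.62, 289.15]
Max = 444.86

444.86


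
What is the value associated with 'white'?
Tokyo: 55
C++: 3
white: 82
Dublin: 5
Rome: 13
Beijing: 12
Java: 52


Looking up key 'white'
Value: 82

82


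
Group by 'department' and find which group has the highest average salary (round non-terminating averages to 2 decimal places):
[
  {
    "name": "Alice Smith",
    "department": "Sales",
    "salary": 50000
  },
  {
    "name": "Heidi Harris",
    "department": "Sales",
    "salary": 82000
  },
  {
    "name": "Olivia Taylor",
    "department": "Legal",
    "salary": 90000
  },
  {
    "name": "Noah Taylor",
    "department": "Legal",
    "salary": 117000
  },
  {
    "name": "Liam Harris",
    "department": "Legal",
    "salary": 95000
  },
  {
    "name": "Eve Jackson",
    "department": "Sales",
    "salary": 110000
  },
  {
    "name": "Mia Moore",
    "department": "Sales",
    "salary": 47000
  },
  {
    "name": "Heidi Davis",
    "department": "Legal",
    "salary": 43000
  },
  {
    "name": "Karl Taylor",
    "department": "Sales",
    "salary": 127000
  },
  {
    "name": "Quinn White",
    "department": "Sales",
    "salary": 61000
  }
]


Group by: department

Groups:
  Legal: 4 people, avg salary = 345000/4 = $86250
  Sales: 6 people, avg salary = 477000/6 = $79500

Highest average salary: Legal ($86250)

Legal ($86250)


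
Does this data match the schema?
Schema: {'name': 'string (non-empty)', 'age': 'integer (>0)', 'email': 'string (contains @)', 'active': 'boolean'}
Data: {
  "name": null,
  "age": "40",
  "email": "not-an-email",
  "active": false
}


Validating each field against schema:
  name: FAIL (null is not a string)
  age: FAIL ("40" is not an integer)
  email: FAIL ("not-an-email" does not contain @)
  active: OK (boolean)

Result: INVALID (3 errors: name, age, email)

INVALID (3 errors: name, age, email)


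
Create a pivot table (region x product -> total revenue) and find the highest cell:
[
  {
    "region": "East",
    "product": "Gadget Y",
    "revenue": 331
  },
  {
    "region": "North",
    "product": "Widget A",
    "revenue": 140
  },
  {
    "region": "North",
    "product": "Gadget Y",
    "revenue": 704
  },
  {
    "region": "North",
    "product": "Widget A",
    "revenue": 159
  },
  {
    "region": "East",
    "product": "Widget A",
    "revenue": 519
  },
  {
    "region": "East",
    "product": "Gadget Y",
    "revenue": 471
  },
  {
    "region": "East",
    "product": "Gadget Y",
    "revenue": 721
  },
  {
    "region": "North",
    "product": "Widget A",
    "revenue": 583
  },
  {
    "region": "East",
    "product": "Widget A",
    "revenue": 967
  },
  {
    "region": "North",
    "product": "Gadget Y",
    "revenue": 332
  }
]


Pivot: region (rows) x product (columns) -> total revenue

     Gadget Y      Widget A    
East          1523          1486  
North         1036           882  

Highest: East / Gadget Y = $1523

East / Gadget Y = $1523


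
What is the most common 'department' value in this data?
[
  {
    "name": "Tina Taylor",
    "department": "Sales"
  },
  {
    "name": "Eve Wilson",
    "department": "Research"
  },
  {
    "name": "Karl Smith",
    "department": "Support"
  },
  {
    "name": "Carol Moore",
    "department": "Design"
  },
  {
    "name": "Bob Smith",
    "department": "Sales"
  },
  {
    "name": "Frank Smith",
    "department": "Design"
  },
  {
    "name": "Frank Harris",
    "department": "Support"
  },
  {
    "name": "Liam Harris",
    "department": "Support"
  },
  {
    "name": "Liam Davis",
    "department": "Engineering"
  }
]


Counting 'department' values across 9 records:

  Support: 3 ###
  Sales: 2 ##
  Design: 2 ##
  Research: 1 #
  Engineering: 1 #

Most common: Support (3 times)

Support (3 times)


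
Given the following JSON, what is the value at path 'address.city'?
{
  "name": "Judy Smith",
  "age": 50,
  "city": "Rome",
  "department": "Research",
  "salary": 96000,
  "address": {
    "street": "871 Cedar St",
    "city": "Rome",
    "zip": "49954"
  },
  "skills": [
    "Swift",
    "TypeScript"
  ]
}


Query: address.city
Path: address -> city
Value: Rome

Rome


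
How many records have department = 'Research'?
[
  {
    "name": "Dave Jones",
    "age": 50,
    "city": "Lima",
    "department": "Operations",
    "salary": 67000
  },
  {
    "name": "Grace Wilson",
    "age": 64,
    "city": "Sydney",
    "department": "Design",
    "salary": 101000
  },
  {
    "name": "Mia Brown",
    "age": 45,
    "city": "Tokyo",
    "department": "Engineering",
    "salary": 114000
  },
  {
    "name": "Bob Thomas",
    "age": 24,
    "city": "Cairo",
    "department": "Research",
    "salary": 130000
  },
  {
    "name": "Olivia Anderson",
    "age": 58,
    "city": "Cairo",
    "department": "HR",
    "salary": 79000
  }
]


Data: 5 records
Condition: department = 'Research'

Checking each record:
  Dave Jones: Operations
  Grace Wilson: Design
  Mia Brown: Engineering
  Bob Thomas: Research MATCH
  Olivia Anderson: HR

Count: 1

1


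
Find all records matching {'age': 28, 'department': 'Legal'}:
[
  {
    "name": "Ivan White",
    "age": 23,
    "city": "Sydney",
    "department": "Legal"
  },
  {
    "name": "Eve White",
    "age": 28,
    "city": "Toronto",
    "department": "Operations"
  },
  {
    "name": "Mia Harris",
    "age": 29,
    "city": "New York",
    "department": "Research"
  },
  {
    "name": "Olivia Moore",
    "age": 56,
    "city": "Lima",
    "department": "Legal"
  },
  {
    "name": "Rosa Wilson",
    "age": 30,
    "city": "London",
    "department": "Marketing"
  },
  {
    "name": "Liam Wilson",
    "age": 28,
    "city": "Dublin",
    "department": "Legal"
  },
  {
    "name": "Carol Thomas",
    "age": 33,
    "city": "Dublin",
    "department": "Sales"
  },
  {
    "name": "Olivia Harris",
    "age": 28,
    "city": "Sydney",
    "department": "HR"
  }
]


Search criteria: {'age': 28, 'department': 'Legal'}

Checking 8 records:
  Ivan White: {age: 23, department: Legal}
  Eve White: {age: 28, department: Operations}
  Mia Harris: {age: 29, department: Research}
  Olivia Moore: {age: 56, department: Legal}
  Rosa Wilson: {age: 30, department: Marketing}
  Liam Wilson: {age: 28, department: Legal} <-- MATCH
  Carol Thomas: {age: 33, department: Sales}
  Olivia Harris: {age: 28, department: HR}

Matches: ["Liam Wilson"]

["Liam Wilson"]


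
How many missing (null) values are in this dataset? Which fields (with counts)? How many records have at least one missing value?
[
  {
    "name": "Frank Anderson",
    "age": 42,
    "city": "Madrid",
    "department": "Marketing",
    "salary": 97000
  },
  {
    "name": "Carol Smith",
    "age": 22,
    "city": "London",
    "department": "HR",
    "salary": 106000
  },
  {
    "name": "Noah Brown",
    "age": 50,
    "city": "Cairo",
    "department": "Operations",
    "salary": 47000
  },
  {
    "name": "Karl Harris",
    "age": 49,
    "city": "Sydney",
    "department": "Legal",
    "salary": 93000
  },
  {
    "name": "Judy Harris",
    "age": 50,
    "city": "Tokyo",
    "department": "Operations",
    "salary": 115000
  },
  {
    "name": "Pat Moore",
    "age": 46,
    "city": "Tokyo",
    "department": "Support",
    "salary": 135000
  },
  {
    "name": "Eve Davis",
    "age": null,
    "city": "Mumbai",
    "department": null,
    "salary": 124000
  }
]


Checking for missing (null) values in 7 records:

  Frank Anderson: complete
  Carol Smith: complete
  Noah Brown: complete
  Karl Harris: complete
  Judy Harris: complete
  Pat Moore: complete
  Eve Davis: age, department

Per field:
  name: 0 missing
  age: 1 missing
  city: 0 missing
  department: 1 missing
  salary: 0 missing

Total missing values: 2
Records with any missing: 1

2 missing values (age: 1, department: 1); 1 incomplete records


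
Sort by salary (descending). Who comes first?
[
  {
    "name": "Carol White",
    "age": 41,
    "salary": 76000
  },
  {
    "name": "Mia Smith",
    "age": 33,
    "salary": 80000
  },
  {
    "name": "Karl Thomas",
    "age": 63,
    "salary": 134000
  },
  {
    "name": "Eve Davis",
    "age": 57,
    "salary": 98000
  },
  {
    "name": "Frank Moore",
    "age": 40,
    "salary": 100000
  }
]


Sort by: salary (descending)

Sorted order:
  1. Karl Thomas (salary = 134000)
  2. Frank Moore (salary = 100000)
  3. Eve Davis (salary = 98000)
  4. Mia Smith (salary = 80000)
  5. Carol White (salary = 76000)

First: Karl Thomas

Karl Thomas


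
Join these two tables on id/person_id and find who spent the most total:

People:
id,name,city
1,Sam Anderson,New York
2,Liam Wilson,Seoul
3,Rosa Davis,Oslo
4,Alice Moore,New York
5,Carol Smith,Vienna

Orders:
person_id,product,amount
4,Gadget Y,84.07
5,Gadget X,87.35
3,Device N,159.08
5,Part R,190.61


Join on: people.id = orders.person_id

Joined rows:
  Alice Moore (New York) bought Gadget Y for $84.07
  Carol Smith (Vienna) bought Gadget X for $87.35
  Rosa Davis (Oslo) bought Device N for $159.08
  Carol Smith (Vienna) bought Part R for $190.61

Total per person:
  Carol Smith: $277.96
  Rosa Davis: $159.08
  Alice Moore: $84.07

Top spender: Carol Smith ($277.96)

Carol Smith ($277.96)


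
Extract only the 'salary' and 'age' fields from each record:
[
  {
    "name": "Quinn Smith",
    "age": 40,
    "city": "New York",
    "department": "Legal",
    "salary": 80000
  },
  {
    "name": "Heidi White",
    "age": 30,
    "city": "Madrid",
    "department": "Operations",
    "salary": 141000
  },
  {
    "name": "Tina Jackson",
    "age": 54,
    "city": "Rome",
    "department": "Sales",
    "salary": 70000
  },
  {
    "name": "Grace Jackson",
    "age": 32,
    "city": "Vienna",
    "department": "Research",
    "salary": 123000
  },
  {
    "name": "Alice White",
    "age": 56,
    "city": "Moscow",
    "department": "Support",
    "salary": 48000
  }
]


Original: 5 records with fields: name, age, city, department, salary
Keep: ['salary', 'age']
Drop: ['name', 'city', 'department']
Result: 5 records, 2 fields each

[
  {
    "salary": 80000,
    "age": 40
  },
  {
    "salary": 141000,
    "age": 30
  },
  {
    "salary": 70000,
    "age": 54
  },
  {
    "salary": 123000,
    "age": 32
  },
  {
    "salary": 48000,
    "age": 56
  }
]


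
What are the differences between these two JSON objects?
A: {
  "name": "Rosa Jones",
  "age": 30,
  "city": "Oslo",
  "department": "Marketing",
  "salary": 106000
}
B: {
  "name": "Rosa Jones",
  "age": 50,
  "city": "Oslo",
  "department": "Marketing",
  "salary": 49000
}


Comparing each field (in key order):
  name: same
  age: DIFFERENT
  city: same
  department: same
  salary: DIFFERENT
Differences:
  age: 30 -> 50
  salary: 106000 -> 49000

2 field(s) changed

2 changes: age, salary


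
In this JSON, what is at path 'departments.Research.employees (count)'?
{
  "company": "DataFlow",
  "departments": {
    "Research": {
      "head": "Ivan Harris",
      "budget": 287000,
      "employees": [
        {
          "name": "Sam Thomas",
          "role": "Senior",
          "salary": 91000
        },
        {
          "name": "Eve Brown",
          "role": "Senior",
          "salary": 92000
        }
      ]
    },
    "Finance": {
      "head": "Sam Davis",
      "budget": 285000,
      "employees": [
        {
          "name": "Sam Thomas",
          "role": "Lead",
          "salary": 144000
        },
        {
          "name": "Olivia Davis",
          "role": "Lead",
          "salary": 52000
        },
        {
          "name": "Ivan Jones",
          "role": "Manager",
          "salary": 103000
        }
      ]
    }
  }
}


Path: departments.Research.employees (count)

Navigate:
  -> departments
  -> Research
  -> employees (array, length 2)

2


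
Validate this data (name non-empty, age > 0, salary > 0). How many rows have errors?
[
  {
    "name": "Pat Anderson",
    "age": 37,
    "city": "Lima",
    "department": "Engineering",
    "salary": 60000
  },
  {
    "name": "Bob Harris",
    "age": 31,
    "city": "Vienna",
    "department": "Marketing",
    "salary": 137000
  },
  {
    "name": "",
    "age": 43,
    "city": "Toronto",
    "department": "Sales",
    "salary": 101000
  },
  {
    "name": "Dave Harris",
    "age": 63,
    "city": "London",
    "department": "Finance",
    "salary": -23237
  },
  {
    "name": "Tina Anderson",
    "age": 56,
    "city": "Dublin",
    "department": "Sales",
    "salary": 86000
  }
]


Validating 5 records:
Rules: name non-empty, age > 0, salary > 0

  Row 1 (Pat Anderson): OK
  Row 2 (Bob Harris): OK
  Row 3 (???): empty name
  Row 4 (Dave Harris): negative salary: -23237
  Row 5 (Tina Anderson): OK

Total errors: 2

2 errors


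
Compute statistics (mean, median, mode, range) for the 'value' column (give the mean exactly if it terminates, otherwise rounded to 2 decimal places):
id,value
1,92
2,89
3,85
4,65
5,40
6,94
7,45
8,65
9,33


Data: [92, 89, 85, 65, 40, 94, 45, 65, 33]
Count: 9
Sum: 608
Mean: 608/9 ≈ 67.56 (rounded to 2 decimal places)
Sorted: [33, 40, 45, 65, 65, 85, 89, 92, 94]
Median: 65.0
Mode: 65 (2 times)
Range: 94 - 33 = 61
Min: 33, Max: 94

mean≈67.56, median=65.0, mode=65, range=61


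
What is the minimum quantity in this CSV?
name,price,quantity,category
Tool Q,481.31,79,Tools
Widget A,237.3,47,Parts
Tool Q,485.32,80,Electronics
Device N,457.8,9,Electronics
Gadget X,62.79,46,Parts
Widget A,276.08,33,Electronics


Computing minimum quantity:
Values: [79, 47, 80, 9, 46, 33]
Min = 9

9


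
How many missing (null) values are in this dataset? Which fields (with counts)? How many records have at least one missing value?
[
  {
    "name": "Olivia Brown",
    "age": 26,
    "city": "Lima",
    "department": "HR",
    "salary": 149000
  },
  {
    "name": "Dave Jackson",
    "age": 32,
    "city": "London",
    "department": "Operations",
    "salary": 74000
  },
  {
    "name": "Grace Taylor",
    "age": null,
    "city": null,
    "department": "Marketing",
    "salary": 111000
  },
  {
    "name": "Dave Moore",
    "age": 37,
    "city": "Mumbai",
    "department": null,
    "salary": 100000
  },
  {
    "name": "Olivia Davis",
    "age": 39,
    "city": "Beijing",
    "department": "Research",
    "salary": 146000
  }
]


Checking for missing (null) values in 5 records:

  Olivia Brown: complete
  Dave Jackson: complete
  Grace Taylor: age, city
  Dave Moore: department
  Olivia Davis: complete

Per field:
  name: 0 missing
  age: 1 missing
  city: 1 missing
  department: 1 missing
  salary: 0 missing

Total missing values: 3
Records with any missing: 2

3 missing values (age: 1, city: 1, department: 1); 2 incomplete records


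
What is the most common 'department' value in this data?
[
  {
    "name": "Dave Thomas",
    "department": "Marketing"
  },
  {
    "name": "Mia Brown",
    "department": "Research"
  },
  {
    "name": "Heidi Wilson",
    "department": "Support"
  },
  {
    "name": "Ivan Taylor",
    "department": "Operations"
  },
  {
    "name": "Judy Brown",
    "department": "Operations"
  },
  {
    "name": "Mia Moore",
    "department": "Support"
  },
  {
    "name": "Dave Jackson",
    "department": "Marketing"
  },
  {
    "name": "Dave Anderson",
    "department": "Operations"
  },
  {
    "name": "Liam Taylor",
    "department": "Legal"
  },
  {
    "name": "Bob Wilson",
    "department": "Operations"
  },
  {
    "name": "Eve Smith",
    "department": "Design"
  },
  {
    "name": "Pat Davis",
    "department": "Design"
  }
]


Counting 'department' values across 12 records:

  Operations: 4 ####
  Marketing: 2 ##
  Support: 2 ##
  Design: 2 ##
  Research: 1 #
  Legal: 1 #

Most common: Operations (4 times)

Operations (4 times)


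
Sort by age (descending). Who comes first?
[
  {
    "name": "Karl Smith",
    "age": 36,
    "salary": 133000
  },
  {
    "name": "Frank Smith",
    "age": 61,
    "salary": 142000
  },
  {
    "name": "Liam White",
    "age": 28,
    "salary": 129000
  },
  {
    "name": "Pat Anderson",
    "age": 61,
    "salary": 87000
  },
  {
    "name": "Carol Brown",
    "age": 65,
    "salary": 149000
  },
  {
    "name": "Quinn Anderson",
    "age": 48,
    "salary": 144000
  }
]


Sort by: age (descending)

Sorted order:
  1. Carol Brown (age = 65)
  2. Frank Smith (age = 61)
  3. Pat Anderson (age = 61)
  4. Quinn Anderson (age = 48)
  5. Karl Smith (age = 36)
  6. Liam White (age = 28)

First: Carol Brown

Carol Brown


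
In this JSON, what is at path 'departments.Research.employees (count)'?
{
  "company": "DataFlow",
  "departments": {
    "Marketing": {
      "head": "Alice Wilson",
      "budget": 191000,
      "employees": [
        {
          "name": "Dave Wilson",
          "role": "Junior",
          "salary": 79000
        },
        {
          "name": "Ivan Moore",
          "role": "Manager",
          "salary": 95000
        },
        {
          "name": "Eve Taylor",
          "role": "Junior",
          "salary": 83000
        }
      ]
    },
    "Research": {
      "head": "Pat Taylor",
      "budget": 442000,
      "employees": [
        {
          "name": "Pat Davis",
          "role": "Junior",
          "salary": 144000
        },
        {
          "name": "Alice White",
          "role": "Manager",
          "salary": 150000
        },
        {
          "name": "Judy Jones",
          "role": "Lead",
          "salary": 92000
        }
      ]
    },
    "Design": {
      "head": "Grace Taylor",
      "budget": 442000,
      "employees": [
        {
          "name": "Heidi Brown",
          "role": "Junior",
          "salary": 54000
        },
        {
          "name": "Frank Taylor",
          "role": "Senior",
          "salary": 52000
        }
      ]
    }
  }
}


Path: departments.Research.employees (count)

Navigate:
  -> departments
  -> Research
  -> employees (array, length 3)

3


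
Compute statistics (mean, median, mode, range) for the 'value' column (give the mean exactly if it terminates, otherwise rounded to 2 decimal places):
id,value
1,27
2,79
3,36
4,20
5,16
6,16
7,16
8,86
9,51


Data: [27, 79, 36, 20, 16, 16, 16, 86, 51]
Count: 9
Sum: 347
Mean: 347/9 ≈ 38.56 (rounded to 2 decimal places)
Sorted: [16, 16, 16, 20, 27, 36, 51, 79, 86]
Median: 27.0
Mode: 16 (3 times)
Range: 86 - 16 = 70
Min: 16, Max: 86

mean≈38.56, median=27.0, mode=16, range=70


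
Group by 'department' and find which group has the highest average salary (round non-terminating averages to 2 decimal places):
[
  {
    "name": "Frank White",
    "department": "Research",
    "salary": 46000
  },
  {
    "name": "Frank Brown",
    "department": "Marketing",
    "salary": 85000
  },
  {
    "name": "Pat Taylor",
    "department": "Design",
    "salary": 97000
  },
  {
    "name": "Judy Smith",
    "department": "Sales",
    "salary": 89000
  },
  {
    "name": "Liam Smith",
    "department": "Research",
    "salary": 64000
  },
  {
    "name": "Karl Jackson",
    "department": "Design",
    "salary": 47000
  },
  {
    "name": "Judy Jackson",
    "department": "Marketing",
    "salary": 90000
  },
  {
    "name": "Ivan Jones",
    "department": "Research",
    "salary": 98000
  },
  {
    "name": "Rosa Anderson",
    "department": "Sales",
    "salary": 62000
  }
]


Group by: department

Groups:
  Design: 2 people, avg salary = 144000/2 = $72000
  Marketing: 2 people, avg salary = 175000/2 = $87500
  Research: 3 people, avg salary = 208000/3 ≈ $69333.33
  Sales: 2 people, avg salary = 151000/2 = $75500

Highest average salary: Marketing ($87500)

Marketing ($87500)


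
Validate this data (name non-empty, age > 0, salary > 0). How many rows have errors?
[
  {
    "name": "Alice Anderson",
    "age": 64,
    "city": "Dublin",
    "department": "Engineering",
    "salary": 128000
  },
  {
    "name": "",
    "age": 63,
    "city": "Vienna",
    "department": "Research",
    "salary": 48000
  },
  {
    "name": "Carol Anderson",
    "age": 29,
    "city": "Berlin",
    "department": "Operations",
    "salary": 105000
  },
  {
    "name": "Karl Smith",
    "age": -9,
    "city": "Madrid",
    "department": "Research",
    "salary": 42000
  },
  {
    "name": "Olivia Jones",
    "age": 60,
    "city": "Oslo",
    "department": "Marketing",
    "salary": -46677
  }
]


Validating 5 records:
Rules: name non-empty, age > 0, salary > 0

  Row 1 (Alice Anderson): OK
  Row 2 (???): empty name
  Row 3 (Carol Anderson): OK
  Row 4 (Karl Smith): negative age: -9
  Row 5 (Olivia Jones): negative salary: -46677

Total errors: 3

3 errors


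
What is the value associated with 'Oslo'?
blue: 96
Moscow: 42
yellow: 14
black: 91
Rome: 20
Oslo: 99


Looking up key 'Oslo'
Value: 99

99


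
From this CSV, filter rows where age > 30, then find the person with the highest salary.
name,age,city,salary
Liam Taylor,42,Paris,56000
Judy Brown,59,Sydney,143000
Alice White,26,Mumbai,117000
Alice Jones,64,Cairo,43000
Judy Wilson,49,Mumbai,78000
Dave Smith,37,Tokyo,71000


Filter: age > 30
Sort by: salary (descending)

Filtered records (5):
  Judy Brown, age 59, salary $143000
  Judy Wilson, age 49, salary $78000
  Dave Smith, age 37, salary $71000
  Liam Taylor, age 42, salary $56000
  Alice Jones, age 64, salary $43000

Highest salary: Judy Brown ($143000)

Judy Brown


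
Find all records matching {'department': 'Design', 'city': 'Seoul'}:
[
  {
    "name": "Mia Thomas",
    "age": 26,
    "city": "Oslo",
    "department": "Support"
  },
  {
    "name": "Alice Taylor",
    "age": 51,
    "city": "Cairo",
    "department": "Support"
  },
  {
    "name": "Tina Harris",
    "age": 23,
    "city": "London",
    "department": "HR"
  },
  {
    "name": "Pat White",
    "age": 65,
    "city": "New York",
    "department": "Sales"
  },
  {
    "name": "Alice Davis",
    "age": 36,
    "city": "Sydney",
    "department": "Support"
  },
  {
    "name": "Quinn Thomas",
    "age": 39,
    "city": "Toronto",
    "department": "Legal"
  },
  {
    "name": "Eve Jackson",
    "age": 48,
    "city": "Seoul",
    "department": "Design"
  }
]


Search criteria: {'department': 'Design', 'city': 'Seoul'}

Checking 7 records:
  Mia Thomas: {department: Support, city: Oslo}
  Alice Taylor: {department: Support, city: Cairo}
  Tina Harris: {department: HR, city: London}
  Pat White: {department: Sales, city: New York}
  Alice Davis: {department: Support, city: Sydney}
  Quinn Thomas: {department: Legal, city: Toronto}
  Eve Jackson: {department: Design, city: Seoul} <-- MATCH

Matches: ["Eve Jackson"]

["Eve Jackson"]


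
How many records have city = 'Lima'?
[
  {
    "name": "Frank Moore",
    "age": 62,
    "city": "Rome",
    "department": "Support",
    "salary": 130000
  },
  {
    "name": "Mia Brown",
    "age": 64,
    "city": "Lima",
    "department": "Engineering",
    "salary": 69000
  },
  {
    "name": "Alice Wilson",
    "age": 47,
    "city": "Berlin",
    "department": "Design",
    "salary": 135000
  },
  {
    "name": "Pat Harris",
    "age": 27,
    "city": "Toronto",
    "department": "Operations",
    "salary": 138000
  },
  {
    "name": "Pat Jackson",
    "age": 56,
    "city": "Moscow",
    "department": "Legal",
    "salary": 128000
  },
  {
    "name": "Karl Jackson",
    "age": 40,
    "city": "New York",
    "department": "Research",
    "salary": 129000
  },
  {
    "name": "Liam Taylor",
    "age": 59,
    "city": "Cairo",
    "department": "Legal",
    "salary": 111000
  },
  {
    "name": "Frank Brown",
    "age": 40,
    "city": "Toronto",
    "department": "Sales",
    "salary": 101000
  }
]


Data: 8 records
Condition: city = 'Lima'

Checking each record:
  Frank Moore: Rome
  Mia Brown: Lima MATCH
  Alice Wilson: Berlin
  Pat Harris: Toronto
  Pat Jackson: Moscow
  Karl Jackson: New York
  Liam Taylor: Cairo
  Frank Brown: Toronto

Count: 1

1


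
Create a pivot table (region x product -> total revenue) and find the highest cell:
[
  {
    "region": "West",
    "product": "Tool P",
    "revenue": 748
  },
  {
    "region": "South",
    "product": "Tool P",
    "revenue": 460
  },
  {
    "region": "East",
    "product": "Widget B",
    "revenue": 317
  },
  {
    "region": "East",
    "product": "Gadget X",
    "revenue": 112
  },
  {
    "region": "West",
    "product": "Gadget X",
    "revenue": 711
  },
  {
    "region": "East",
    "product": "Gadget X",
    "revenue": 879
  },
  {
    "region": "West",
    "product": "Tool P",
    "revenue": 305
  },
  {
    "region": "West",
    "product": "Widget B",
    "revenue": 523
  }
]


Pivot: region (rows) x product (columns) -> total revenue

     Gadget X      Tool P        Widget B    
East           991             0           317  
South            0           460             0  
West           711          1053           523  

Highest: West / Tool P = $1053

West / Tool P = $1053


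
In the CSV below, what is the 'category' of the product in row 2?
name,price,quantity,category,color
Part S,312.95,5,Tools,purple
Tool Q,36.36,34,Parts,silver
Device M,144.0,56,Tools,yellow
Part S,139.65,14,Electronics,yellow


Query: Row 2 ('Tool Q'), column 'category'
Value: Parts

Parts


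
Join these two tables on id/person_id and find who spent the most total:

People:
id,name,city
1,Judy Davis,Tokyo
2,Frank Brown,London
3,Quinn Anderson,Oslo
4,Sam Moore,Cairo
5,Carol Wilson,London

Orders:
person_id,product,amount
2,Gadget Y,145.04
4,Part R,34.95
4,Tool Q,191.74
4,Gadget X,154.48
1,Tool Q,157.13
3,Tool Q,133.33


Join on: people.id = orders.person_id

Joined rows:
  Frank Brown (London) bought Gadget Y for $145.04
  Sam Moore (Cairo) bought Part R for $34.95
  Sam Moore (Cairo) bought Tool Q for $191.74
  Sam Moore (Cairo) bought Gadget X for $154.48
  Judy Davis (Tokyo) bought Tool Q for $157.13
  Quinn Anderson (Oslo) bought Tool Q for $133.33

Total per person:
  Sam Moore: $381.17
  Judy Davis: $157.13
  Frank Brown: $145.04
  Quinn Anderson: $133.33

Top spender: Sam Moore ($381.17)

Sam Moore ($381.17)


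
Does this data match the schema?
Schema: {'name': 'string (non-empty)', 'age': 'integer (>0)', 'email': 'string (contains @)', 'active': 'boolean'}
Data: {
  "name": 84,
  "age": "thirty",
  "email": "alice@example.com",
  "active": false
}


Validating each field against schema:
  name: FAIL (84 is not a string)
  age: FAIL ("thirty" is not an integer)
  email: OK (string with @)
  active: OK (boolean)

Result: INVALID (2 errors: name, age)

INVALID (2 errors: name, age)


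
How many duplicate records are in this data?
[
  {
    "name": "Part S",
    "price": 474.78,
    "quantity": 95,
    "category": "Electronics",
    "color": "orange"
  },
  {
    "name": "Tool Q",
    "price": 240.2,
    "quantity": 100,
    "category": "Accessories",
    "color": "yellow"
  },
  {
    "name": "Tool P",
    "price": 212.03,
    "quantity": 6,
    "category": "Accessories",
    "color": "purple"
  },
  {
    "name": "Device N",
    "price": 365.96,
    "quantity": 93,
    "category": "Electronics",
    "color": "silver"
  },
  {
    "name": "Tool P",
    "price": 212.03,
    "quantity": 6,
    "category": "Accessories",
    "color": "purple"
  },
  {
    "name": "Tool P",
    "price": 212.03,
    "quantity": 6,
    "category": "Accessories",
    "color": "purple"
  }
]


Checking 6 records for duplicates:

  Row 1: Part S ($474.78, qty 95)
  Row 2: Tool Q ($240.2, qty 100)
  Row 3: Tool P ($212.03, qty 6)
  Row 4: Device N ($365.96, qty 93)
  Row 5: Tool P ($212.03, qty 6) <-- DUPLICATE
  Row 6: Tool P ($212.03, qty 6) <-- DUPLICATE

Duplicates found: 2
Unique records: 4

2 duplicates, 4 unique


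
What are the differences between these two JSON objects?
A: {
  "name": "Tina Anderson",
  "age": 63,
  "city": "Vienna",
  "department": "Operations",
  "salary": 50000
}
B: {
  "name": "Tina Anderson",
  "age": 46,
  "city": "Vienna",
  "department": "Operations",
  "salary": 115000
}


Comparing each field (in key order):
  name: same
  age: DIFFERENT
  city: same
  department: same
  salary: DIFFERENT
Differences:
  age: 63 -> 46
  salary: 50000 -> 115000

2 field(s) changed

2 changes: age, salary


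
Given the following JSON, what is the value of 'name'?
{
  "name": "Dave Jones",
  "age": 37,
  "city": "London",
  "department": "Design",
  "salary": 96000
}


Looking up field 'name'
Value: Dave Jones

Dave Jones


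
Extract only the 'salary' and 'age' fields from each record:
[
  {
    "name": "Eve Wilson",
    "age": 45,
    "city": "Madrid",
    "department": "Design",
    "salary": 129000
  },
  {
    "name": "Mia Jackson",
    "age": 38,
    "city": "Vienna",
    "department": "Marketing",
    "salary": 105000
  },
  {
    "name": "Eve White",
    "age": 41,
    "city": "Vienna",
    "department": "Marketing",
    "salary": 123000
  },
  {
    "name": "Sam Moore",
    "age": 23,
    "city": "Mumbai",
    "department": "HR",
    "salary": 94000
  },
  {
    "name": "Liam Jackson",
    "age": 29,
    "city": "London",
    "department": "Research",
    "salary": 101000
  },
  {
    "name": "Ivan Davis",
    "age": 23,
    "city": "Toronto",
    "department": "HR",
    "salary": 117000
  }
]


Original: 6 records with fields: name, age, city, department, salary
Keep: ['salary', 'age']
Drop: ['name', 'city', 'department']
Result: 6 records, 2 fields each

[
  {
    "salary": 129000,
    "age": 45
  },
  {
    "salary": 105000,
    "age": 38
  },
  {
    "salary": 123000,
    "age": 41
  },
  {
    "salary": 94000,
    "age": 23
  },
  {
    "salary": 101000,
    "age": 29
  },
  {
    "salary": 117000,
    "age": 23
  }
]
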